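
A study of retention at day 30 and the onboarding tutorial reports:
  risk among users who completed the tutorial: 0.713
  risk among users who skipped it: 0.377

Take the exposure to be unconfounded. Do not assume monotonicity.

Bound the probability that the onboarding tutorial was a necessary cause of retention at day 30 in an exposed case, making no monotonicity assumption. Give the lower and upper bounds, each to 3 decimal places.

Let p₁ = 0.713, p₀ = 0.377.
Under exogeneity alone the bounds on PN are max{0,(p₁−p₀)/p₁} ≤ PN ≤ min{1,(1−p₀)/p₁}.
  lower = (p₁ − p₀)/p₁ = 0.336 / 0.713 ≈ 0.4712
  upper = min{1, (1 − p₀)/p₁} = 0.623 / 0.713 ≈ 0.8738

0.471 ≤ PN ≤ 0.874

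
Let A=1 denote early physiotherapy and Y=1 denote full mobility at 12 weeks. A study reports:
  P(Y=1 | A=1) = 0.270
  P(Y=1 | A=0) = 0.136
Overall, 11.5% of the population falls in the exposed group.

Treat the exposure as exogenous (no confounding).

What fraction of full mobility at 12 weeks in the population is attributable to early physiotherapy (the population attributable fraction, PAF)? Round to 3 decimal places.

Let p₁ = 0.27, p₀ = 0.136.
Overall risk P(Y=1) = π·p₁ + (1−π)·p₀ = 0.115×0.27 + 0.885×0.136 = 0.15141.
Under exogeneity, PAF = [P(Y=1) − p₀] / P(Y=1).
PAF = (0.15141 − 0.136) / 0.15141 ≈ 0.1018

PAF ≈ 0.102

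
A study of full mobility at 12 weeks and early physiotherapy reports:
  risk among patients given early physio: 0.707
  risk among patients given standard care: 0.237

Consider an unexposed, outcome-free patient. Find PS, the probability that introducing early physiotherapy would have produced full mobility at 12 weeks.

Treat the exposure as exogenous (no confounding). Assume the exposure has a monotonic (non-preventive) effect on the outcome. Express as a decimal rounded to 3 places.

PS ≈ 0.616

Let p₁ = 0.707, p₀ = 0.237.
Under exogeneity and monotonicity, PS = (p₁ − p₀) / (1 − p₀).
PS = (0.707 − 0.237) / (1 − 0.237) = 0.47 / 0.763 ≈ 0.6160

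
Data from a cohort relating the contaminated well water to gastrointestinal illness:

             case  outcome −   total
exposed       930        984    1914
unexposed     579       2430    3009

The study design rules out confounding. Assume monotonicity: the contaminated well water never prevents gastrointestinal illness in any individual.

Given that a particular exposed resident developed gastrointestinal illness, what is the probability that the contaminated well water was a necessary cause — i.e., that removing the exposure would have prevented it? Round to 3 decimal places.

PN ≈ 0.604

p₁ = P(outcome | exposed) = 930/1914 = 0.48589
p₀ = P(outcome | unexposed) = 579/3009 = 0.19242
Under exogeneity and monotonicity, PN = (p₁ − p₀)/p₁.
PN = (0.48589 − 0.19242) / 0.48589 ≈ 0.6040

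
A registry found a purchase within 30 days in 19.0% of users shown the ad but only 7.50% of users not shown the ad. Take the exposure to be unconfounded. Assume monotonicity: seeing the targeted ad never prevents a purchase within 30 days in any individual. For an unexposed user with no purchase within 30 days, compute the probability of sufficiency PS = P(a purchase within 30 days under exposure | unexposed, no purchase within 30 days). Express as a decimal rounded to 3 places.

PS ≈ 0.124

p₁ = 0.19, p₀ = 0.075.
Under exogeneity and monotonicity, PS = (p₁ − p₀) / (1 − p₀).
PS = (0.19 − 0.075) / (1 − 0.075) = 0.115 / 0.925 ≈ 0.1243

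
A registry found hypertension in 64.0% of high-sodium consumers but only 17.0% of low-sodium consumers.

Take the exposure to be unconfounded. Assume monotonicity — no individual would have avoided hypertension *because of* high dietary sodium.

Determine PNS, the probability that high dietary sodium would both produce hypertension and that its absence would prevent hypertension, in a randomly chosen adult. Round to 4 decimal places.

PNS ≈ 0.4700

p₁ = 0.64, p₀ = 0.17.
Under exogeneity and monotonicity, PNS = p₁ − p₀.
PNS = 0.64 − 0.17 = 0.47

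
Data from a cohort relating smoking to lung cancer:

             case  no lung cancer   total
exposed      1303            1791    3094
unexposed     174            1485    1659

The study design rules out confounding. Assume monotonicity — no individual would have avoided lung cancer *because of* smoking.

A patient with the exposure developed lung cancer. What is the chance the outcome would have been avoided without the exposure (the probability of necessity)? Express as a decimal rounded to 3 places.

PN ≈ 0.751

p₁ = P(outcome | exposed) = 1303/3094 = 0.42114
p₀ = P(outcome | unexposed) = 174/1659 = 0.10488
Under exogeneity and monotonicity, PN = (p₁ − p₀)/p₁.
PN = (0.42114 − 0.10488) / 0.42114 ≈ 0.7510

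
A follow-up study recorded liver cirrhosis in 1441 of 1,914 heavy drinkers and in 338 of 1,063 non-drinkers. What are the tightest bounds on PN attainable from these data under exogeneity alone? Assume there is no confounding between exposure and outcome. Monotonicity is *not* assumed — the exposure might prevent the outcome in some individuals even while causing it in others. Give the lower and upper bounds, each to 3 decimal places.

0.578 ≤ PN ≤ 0.906

p₁ = P(outcome | exposed) = 1441/1914 = 0.75287
p₀ = P(outcome | unexposed) = 338/1063 = 0.31797
Under exogeneity alone the bounds on PN are max{0,(p₁−p₀)/p₁} ≤ PN ≤ min{1,(1−p₀)/p₁}.
  lower = (p₁ − p₀)/p₁ = 0.43491 / 0.75287 ≈ 0.5777
  upper = min{1, (1 − p₀)/p₁} = 0.68203 / 0.75287 ≈ 0.9059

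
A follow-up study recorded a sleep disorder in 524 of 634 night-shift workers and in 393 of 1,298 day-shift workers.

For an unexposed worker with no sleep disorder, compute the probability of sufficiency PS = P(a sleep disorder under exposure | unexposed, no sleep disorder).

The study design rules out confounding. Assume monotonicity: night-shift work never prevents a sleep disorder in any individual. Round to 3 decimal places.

PS ≈ 0.751

p₁ = P(outcome | exposed) = 524/634 = 0.8265
p₀ = P(outcome | unexposed) = 393/1298 = 0.30277
Under exogeneity and monotonicity, PS = (p₁ − p₀) / (1 − p₀).
PS = (0.8265 − 0.30277) / (1 − 0.30277) = 0.52372 / 0.69723 ≈ 0.7512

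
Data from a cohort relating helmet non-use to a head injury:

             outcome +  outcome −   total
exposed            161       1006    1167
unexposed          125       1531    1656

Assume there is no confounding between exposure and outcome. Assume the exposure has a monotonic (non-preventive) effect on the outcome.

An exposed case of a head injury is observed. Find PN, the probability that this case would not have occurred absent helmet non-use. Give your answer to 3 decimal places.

PN ≈ 0.453

p₁ = P(outcome | exposed) = 161/1167 = 0.13796
p₀ = P(outcome | unexposed) = 125/1656 = 0.075483
Under exogeneity and monotonicity, PN = (p₁ − p₀)/p₁.
PN = (0.13796 − 0.075483) / 0.13796 ≈ 0.4529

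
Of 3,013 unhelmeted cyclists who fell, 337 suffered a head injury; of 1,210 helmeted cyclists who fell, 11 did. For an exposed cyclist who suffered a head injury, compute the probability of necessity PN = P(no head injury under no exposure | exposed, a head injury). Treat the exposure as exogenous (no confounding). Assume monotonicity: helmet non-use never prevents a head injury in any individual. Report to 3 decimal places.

p₁ = P(outcome | exposed) = 337/3013 = 0.11185
p₀ = P(outcome | unexposed) = 11/1210 = 0.0090909
Under exogeneity and monotonicity, PN = (p₁ − p₀) / p₁.
PN = (0.11185 − 0.0090909) / 0.11185 = 0.10276 / 0.11185 ≈ 0.9187

PN ≈ 0.919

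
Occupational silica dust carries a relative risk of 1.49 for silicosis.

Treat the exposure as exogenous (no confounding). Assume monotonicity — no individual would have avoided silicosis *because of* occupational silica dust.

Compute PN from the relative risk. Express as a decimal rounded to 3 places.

PN ≈ 0.329

Under exogeneity and monotonicity, PN = (RR − 1) / RR = 1 − 1/RR.
PN = (1.49 − 1) / 1.49 = 0.49 / 1.49 ≈ 0.3289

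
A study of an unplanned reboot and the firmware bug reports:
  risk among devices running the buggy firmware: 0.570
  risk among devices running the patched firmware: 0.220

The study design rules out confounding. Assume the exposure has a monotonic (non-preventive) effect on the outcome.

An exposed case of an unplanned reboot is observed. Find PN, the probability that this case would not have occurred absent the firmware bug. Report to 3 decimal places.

PN ≈ 0.614

Let p₁ = 0.57, p₀ = 0.22.
Under exogeneity and monotonicity, PN = (p₁ − p₀) / p₁.
PN = (0.57 − 0.22) / 0.57 = 0.35 / 0.57 ≈ 0.6140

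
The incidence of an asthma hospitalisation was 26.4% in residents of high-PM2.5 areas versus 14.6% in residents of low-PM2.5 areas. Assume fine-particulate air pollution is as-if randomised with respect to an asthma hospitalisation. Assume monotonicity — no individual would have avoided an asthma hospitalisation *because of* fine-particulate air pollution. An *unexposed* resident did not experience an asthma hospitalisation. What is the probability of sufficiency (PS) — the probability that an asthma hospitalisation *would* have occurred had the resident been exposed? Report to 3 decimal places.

p₁ = 0.264, p₀ = 0.146.
Under exogeneity and monotonicity, PS = (p₁ − p₀) / (1 − p₀).
PS = (0.264 − 0.146) / (1 − 0.146) = 0.118 / 0.854 ≈ 0.1382

PS ≈ 0.138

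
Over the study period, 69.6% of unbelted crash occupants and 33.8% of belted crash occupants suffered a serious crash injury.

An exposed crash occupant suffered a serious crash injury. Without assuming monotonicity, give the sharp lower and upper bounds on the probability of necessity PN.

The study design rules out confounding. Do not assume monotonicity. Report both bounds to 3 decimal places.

p₁ = 0.696, p₀ = 0.338.
Under exogeneity alone the bounds on PN are max{0,(p₁−p₀)/p₁} ≤ PN ≤ min{1,(1−p₀)/p₁}.
  lower = (p₁ − p₀)/p₁ = 0.358 / 0.696 ≈ 0.5144
  upper = min{1, (1 − p₀)/p₁} = 0.662 / 0.696 ≈ 0.9511

0.514 ≤ PN ≤ 0.951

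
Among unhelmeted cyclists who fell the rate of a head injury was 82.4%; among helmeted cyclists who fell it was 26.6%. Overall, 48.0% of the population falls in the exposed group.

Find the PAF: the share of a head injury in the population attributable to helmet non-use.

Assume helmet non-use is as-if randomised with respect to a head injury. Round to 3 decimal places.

p₁ = 0.824, p₀ = 0.266.
Overall risk P(Y=1) = π·p₁ + (1−π)·p₀ = 0.48×0.824 + 0.52×0.266 = 0.53384.
Under exogeneity, PAF = [P(Y=1) − p₀] / P(Y=1).
PAF = (0.53384 − 0.266) / 0.53384 ≈ 0.5017

PAF ≈ 0.502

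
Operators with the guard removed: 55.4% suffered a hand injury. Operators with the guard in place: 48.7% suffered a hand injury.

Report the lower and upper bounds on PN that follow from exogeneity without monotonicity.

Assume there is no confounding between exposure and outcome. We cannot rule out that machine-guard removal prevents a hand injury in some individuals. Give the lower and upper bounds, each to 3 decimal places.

0.121 ≤ PN ≤ 0.926

p₁ = 0.554, p₀ = 0.487.
Under exogeneity alone the bounds on PN are max{0,(p₁−p₀)/p₁} ≤ PN ≤ min{1,(1−p₀)/p₁}.
  lower = (p₁ − p₀)/p₁ = 0.067 / 0.554 ≈ 0.1209
  upper = min{1, (1 − p₀)/p₁} = 0.513 / 0.554 ≈ 0.9260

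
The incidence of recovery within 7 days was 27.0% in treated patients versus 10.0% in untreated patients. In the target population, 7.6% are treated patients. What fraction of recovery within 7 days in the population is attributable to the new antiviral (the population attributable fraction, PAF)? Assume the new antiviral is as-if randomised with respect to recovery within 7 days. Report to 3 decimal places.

p₁ = 0.27, p₀ = 0.1.
Overall risk P(Y=1) = π·p₁ + (1−π)·p₀ = 0.076×0.27 + 0.924×0.1 = 0.11292.
Under exogeneity, PAF = [P(Y=1) − p₀] / P(Y=1).
PAF = (0.11292 − 0.1) / 0.11292 ≈ 0.1144

PAF ≈ 0.114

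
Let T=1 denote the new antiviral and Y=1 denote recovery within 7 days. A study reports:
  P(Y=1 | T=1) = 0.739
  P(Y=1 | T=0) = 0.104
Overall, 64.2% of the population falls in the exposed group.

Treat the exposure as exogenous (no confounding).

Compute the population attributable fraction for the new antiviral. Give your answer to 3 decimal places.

PAF ≈ 0.797

Let p₁ = 0.739, p₀ = 0.104.
Overall risk P(Y=1) = π·p₁ + (1−π)·p₀ = 0.642×0.739 + 0.358×0.104 = 0.51167.
Under exogeneity, PAF = [P(Y=1) − p₀] / P(Y=1).
PAF = (0.51167 − 0.104) / 0.51167 ≈ 0.7967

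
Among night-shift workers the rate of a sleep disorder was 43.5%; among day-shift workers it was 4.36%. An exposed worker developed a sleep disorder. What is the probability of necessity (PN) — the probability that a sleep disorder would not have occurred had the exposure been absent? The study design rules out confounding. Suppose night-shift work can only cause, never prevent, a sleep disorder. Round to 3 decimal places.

PN ≈ 0.900

p₁ = 0.435, p₀ = 0.0436.
Under exogeneity and monotonicity, PN = (p₁ − p₀) / p₁.
PN = (0.435 − 0.0436) / 0.435 = 0.3914 / 0.435 ≈ 0.8998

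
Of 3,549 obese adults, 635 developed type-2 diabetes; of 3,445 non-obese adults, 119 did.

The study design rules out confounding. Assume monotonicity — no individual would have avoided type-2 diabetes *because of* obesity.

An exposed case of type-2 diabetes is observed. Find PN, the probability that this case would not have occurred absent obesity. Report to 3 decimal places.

p₁ = P(outcome | exposed) = 635/3549 = 0.17892
p₀ = P(outcome | unexposed) = 119/3445 = 0.034543
Under exogeneity and monotonicity, PN = (p₁ − p₀) / p₁.
PN = (0.17892 − 0.034543) / 0.17892 = 0.14438 / 0.17892 ≈ 0.8069

PN ≈ 0.807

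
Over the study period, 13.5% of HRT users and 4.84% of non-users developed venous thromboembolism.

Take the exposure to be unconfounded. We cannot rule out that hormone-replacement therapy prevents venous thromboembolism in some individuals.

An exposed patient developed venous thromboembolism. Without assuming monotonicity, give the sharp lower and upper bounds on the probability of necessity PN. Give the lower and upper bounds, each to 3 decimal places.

p₁ = 0.135, p₀ = 0.0484.
Under exogeneity alone the bounds on PN are max{0,(p₁−p₀)/p₁} ≤ PN ≤ min{1,(1−p₀)/p₁}.
  lower = (p₁ − p₀)/p₁ = 0.0866 / 0.135 ≈ 0.6415
  upper = min{1, (1 − p₀)/p₁} = 0.9516 / 0.135 ≈ 7.0489 → capped at 1

0.641 ≤ PN ≤ 1.000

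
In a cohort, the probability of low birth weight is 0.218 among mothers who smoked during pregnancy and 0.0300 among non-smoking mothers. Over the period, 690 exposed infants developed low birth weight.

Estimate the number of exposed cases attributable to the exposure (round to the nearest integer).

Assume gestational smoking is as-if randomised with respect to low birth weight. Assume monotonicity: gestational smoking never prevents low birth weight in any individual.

Let p₁ = 0.218, p₀ = 0.03.
PN = (p₁ − p₀)/p₁ = (0.218 − 0.03) / 0.218 ≈ 0.86239.
Attributable cases ≈ PN × (exposed cases) = 0.86239 × 690 ≈ 595.05.

about 595 cases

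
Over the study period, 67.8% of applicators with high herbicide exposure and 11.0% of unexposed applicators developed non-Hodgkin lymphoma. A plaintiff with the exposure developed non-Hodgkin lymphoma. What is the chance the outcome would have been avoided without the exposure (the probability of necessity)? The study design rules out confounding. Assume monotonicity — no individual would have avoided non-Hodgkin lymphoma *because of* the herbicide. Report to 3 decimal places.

p₁ = 0.678, p₀ = 0.11.
Under exogeneity and monotonicity, PN = (p₁ − p₀) / p₁.
PN = (0.678 − 0.11) / 0.678 = 0.568 / 0.678 ≈ 0.8378

PN ≈ 0.838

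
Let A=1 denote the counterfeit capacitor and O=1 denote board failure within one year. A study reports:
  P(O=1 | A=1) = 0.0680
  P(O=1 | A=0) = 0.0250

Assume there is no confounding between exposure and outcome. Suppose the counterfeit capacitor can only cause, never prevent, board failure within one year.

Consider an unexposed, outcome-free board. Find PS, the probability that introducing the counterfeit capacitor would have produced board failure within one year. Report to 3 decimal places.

Let p₁ = 0.068, p₀ = 0.025.
Under exogeneity and monotonicity, PS = (p₁ − p₀) / (1 − p₀).
PS = (0.068 − 0.025) / (1 − 0.025) = 0.043 / 0.975 ≈ 0.0441

PS ≈ 0.044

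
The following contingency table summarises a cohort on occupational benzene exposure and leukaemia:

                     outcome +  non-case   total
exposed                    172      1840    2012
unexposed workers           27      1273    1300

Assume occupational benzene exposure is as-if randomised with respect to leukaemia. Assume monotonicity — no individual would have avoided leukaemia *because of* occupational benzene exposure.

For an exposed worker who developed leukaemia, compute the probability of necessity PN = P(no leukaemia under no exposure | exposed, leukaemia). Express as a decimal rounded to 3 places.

PN ≈ 0.757

p₁ = P(outcome | exposed) = 172/2012 = 0.085487
p₀ = P(outcome | unexposed) = 27/1300 = 0.020769
Under exogeneity and monotonicity, PN = (p₁ − p₀) / p₁.
PN = (0.085487 − 0.020769) / 0.085487 = 0.064718 / 0.085487 ≈ 0.7570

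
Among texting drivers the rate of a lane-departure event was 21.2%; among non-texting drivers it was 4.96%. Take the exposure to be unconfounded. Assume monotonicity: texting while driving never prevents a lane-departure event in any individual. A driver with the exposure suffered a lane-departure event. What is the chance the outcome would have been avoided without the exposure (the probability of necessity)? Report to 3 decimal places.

PN ≈ 0.766

p₁ = 0.212, p₀ = 0.0496.
Under exogeneity and monotonicity, PN = (p₁ − p₀) / p₁.
PN = (0.212 − 0.0496) / 0.212 = 0.1624 / 0.212 ≈ 0.7660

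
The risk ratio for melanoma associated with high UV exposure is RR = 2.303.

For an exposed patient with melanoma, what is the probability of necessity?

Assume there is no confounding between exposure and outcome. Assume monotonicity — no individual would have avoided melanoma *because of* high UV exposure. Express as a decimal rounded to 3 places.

Under exogeneity and monotonicity, PN = (RR − 1) / RR = 1 − 1/RR.
PN = (2.303 − 1) / 2.303 = 1.303 / 2.303 ≈ 0.5658

PN ≈ 0.566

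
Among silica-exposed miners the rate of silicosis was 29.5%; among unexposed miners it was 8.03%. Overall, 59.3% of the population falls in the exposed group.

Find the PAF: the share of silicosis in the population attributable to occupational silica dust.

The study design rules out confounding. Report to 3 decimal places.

PAF ≈ 0.613

p₁ = 0.295, p₀ = 0.0803.
Overall risk P(Y=1) = π·p₁ + (1−π)·p₀ = 0.593×0.295 + 0.407×0.0803 = 0.20762.
Under exogeneity, PAF = [P(Y=1) − p₀] / P(Y=1).
PAF = (0.20762 − 0.0803) / 0.20762 ≈ 0.6132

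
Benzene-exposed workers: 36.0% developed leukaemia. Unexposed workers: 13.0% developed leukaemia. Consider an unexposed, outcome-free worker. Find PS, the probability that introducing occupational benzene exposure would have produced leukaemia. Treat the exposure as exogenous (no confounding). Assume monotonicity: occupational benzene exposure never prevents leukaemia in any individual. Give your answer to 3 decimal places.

PS ≈ 0.264

p₁ = 0.36, p₀ = 0.13.
Under exogeneity and monotonicity, PS = (p₁ − p₀) / (1 − p₀).
PS = (0.36 − 0.13) / (1 − 0.13) = 0.23 / 0.87 ≈ 0.2644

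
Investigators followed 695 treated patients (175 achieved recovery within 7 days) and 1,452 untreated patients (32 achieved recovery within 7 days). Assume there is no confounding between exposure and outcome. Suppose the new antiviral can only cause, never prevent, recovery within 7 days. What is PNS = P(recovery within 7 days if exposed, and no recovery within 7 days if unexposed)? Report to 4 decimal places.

p₁ = P(outcome | exposed) = 175/695 = 0.2518
p₀ = P(outcome | unexposed) = 32/1452 = 0.022039
Under exogeneity and monotonicity, PNS = p₁ − p₀.
PNS = 0.2518 − 0.022039 = 0.22976

PNS ≈ 0.2298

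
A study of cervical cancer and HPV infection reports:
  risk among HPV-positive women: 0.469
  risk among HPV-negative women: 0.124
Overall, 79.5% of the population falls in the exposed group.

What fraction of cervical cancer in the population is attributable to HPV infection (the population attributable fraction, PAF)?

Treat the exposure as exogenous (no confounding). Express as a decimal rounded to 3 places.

Let p₁ = 0.469, p₀ = 0.124.
Overall risk P(Y=1) = π·p₁ + (1−π)·p₀ = 0.795×0.469 + 0.205×0.124 = 0.39827.
Under exogeneity, PAF = [P(Y=1) − p₀] / P(Y=1).
PAF = (0.39827 − 0.124) / 0.39827 ≈ 0.6887

PAF ≈ 0.689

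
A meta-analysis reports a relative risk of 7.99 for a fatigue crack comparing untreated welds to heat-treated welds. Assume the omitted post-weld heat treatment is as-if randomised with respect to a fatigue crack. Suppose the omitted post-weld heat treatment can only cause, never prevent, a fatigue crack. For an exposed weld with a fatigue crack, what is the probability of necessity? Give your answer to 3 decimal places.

Under exogeneity and monotonicity, PN = (RR − 1) / RR = 1 − 1/RR.
PN = (7.99 − 1) / 7.99 = 6.99 / 7.99 ≈ 0.8748

PN ≈ 0.875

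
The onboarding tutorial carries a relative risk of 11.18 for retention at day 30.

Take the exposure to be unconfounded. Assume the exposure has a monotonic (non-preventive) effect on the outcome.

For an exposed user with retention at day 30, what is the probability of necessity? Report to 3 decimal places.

Under exogeneity and monotonicity, PN = (RR − 1) / RR = 1 − 1/RR.
PN = (11.18 − 1) / 11.18 = 10.18 / 11.18 ≈ 0.9106

PN ≈ 0.911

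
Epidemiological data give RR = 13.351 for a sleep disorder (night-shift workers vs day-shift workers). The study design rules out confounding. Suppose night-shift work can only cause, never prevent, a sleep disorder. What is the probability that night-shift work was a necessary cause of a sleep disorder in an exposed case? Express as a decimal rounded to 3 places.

Under exogeneity and monotonicity, PN = (RR − 1) / RR = 1 − 1/RR.
PN = (13.351 − 1) / 13.351 = 12.35 / 13.351 ≈ 0.9251

PN ≈ 0.925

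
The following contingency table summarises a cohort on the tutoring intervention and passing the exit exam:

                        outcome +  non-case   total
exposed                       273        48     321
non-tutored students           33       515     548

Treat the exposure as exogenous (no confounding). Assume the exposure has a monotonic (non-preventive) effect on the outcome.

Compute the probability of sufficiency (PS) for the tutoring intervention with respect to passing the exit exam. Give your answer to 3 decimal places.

PS ≈ 0.841

p₁ = P(outcome | exposed) = 273/321 = 0.85047
p₀ = P(outcome | unexposed) = 33/548 = 0.060219
Under exogeneity and monotonicity, PS = (p₁ − p₀)/(1 − p₀).
PS = (0.85047 − 0.060219) / 0.93978 ≈ 0.8409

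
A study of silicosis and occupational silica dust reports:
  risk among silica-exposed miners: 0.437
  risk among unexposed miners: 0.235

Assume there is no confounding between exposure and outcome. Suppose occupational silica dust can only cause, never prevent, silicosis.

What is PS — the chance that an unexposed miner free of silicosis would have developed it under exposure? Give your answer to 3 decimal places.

Let p₁ = 0.437, p₀ = 0.235.
Under exogeneity and monotonicity, PS = (p₁ − p₀) / (1 − p₀).
PS = (0.437 − 0.235) / (1 − 0.235) = 0.202 / 0.765 ≈ 0.2641

PS ≈ 0.264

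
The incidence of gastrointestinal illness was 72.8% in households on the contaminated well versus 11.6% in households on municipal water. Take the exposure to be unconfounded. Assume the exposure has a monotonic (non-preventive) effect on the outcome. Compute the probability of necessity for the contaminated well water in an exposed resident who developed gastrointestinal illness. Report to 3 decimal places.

PN ≈ 0.841

p₁ = 0.728, p₀ = 0.116.
Under exogeneity and monotonicity, PN = (p₁ − p₀) / p₁.
PN = (0.728 − 0.116) / 0.728 = 0.612 / 0.728 ≈ 0.8407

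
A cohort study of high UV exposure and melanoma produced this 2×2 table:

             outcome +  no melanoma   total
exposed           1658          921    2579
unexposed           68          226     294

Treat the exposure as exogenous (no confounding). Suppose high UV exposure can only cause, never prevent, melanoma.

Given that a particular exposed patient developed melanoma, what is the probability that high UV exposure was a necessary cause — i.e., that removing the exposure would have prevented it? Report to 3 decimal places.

PN ≈ 0.640

p₁ = P(outcome | exposed) = 1658/2579 = 0.64288
p₀ = P(outcome | unexposed) = 68/294 = 0.23129
Under exogeneity and monotonicity, PN = (p₁ − p₀) / p₁.
PN = (0.64288 − 0.23129) / 0.64288 = 0.41159 / 0.64288 ≈ 0.6402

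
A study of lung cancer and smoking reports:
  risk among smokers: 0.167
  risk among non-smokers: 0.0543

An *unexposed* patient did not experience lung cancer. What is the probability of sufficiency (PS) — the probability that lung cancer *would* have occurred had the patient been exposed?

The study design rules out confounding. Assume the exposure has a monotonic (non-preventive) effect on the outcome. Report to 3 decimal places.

PS ≈ 0.119

Let p₁ = 0.167, p₀ = 0.0543.
Under exogeneity and monotonicity, PS = (p₁ − p₀) / (1 − p₀).
PS = (0.167 − 0.0543) / (1 − 0.0543) = 0.1127 / 0.9457 ≈ 0.1192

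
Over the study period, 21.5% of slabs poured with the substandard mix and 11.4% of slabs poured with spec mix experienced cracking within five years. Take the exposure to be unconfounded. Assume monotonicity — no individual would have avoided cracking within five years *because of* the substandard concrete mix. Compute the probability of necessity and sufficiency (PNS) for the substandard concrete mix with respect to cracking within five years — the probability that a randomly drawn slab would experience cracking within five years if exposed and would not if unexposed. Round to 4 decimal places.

p₁ = 0.215, p₀ = 0.114.
Under exogeneity and monotonicity, PNS = p₁ − p₀.
PNS = 0.215 − 0.114 = 0.101

PNS ≈ 0.1010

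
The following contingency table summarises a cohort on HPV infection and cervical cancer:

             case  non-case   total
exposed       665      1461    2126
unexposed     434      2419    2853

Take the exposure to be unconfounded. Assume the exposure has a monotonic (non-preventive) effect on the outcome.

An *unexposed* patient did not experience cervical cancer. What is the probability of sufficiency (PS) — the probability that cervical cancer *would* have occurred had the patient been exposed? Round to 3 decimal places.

p₁ = P(outcome | exposed) = 665/2126 = 0.31279
p₀ = P(outcome | unexposed) = 434/2853 = 0.15212
Under exogeneity and monotonicity, PS = (p₁ − p₀)/(1 − p₀).
PS = (0.31279 − 0.15212) / 0.84788 ≈ 0.1895

PS ≈ 0.190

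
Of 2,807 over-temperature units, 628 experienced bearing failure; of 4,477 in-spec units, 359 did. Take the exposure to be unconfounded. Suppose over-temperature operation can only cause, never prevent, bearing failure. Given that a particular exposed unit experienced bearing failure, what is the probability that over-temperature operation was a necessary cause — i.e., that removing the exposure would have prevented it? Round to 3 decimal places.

PN ≈ 0.642

p₁ = P(outcome | exposed) = 628/2807 = 0.22373
p₀ = P(outcome | unexposed) = 359/4477 = 0.080188
Under exogeneity and monotonicity, PN = (p₁ − p₀) / p₁.
PN = (0.22373 − 0.080188) / 0.22373 = 0.14354 / 0.22373 ≈ 0.6416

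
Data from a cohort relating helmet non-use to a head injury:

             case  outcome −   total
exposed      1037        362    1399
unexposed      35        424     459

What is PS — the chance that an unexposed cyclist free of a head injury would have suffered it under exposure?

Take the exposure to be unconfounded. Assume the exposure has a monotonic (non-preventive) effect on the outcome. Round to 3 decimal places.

p₁ = P(outcome | exposed) = 1037/1399 = 0.74124
p₀ = P(outcome | unexposed) = 35/459 = 0.076253
Under exogeneity and monotonicity, PS = (p₁ − p₀) / (1 − p₀).
PS = (0.74124 − 0.076253) / (1 − 0.076253) = 0.66499 / 0.92375 ≈ 0.7199

PS ≈ 0.720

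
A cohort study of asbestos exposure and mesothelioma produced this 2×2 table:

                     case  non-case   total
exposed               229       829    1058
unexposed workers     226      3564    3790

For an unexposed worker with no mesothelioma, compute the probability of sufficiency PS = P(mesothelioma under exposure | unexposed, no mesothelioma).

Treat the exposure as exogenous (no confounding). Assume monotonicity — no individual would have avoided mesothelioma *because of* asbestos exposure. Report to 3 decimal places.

PS ≈ 0.167

p₁ = P(outcome | exposed) = 229/1058 = 0.21645
p₀ = P(outcome | unexposed) = 226/3790 = 0.059631
Under exogeneity and monotonicity, PS = (p₁ − p₀) / (1 − p₀).
PS = (0.21645 − 0.059631) / (1 − 0.059631) = 0.15682 / 0.94037 ≈ 0.1668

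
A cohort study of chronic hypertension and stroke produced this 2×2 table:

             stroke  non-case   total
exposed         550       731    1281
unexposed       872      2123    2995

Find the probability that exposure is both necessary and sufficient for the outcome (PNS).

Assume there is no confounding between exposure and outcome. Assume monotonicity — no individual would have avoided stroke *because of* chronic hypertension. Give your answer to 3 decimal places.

p₁ = P(outcome | exposed) = 550/1281 = 0.42935
p₀ = P(outcome | unexposed) = 872/2995 = 0.29115
Under exogeneity and monotonicity, PNS = p₁ − p₀.
PNS = 0.42935 − 0.29115 = 0.1382

PNS ≈ 0.138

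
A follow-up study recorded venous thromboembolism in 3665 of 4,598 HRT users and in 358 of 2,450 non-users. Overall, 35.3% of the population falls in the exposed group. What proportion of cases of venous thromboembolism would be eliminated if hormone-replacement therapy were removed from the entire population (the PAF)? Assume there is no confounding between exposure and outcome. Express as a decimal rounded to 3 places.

PAF ≈ 0.611

p₁ = P(outcome | exposed) = 3665/4598 = 0.79709
p₀ = P(outcome | unexposed) = 358/2450 = 0.14612
Overall risk P(Y=1) = π·p₁ + (1−π)·p₀ = 0.353×0.79709 + 0.647×0.14612 = 0.37591.
Under exogeneity, PAF = [P(Y=1) − p₀] / P(Y=1).
PAF = (0.37591 − 0.14612) / 0.37591 ≈ 0.6113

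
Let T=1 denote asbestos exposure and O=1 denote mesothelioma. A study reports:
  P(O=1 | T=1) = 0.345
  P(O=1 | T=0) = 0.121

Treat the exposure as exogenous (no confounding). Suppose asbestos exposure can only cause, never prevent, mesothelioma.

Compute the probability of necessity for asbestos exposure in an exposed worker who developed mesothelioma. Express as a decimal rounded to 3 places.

Let p₁ = 0.345, p₀ = 0.121.
Under exogeneity and monotonicity, PN = (p₁ − p₀) / p₁.
PN = (0.345 − 0.121) / 0.345 = 0.224 / 0.345 ≈ 0.6493

PN ≈ 0.649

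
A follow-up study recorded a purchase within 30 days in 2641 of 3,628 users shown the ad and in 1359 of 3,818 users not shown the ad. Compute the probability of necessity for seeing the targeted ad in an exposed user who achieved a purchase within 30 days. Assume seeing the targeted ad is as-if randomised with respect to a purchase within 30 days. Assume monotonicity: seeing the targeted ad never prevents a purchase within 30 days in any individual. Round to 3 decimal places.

PN ≈ 0.511

p₁ = P(outcome | exposed) = 2641/3628 = 0.72795
p₀ = P(outcome | unexposed) = 1359/3818 = 0.35595
Under exogeneity and monotonicity, PN = (p₁ − p₀) / p₁.
PN = (0.72795 − 0.35595) / 0.72795 = 0.372 / 0.72795 ≈ 0.5110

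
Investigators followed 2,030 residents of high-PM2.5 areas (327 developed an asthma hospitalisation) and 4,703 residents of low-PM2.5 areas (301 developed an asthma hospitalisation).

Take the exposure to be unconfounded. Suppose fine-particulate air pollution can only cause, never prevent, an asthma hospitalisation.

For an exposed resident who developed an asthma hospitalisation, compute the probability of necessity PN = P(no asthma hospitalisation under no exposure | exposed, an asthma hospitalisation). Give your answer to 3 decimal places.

p₁ = P(outcome | exposed) = 327/2030 = 0.16108
p₀ = P(outcome | unexposed) = 301/4703 = 0.064002
Under exogeneity and monotonicity, PN = (p₁ − p₀) / p₁.
PN = (0.16108 − 0.064002) / 0.16108 = 0.097082 / 0.16108 ≈ 0.6027

PN ≈ 0.603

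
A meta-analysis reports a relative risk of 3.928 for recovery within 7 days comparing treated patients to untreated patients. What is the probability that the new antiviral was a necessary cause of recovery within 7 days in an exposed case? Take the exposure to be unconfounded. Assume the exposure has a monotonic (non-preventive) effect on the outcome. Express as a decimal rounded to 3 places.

Under exogeneity and monotonicity, PN = (RR − 1) / RR = 1 − 1/RR.
PN = (3.928 − 1) / 3.928 = 2.928 / 3.928 ≈ 0.7454

PN ≈ 0.745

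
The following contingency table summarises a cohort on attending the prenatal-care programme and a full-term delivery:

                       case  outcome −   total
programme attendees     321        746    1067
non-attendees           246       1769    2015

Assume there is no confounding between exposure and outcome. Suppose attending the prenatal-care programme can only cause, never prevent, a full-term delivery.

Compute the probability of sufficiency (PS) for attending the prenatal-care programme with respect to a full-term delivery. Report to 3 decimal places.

PS ≈ 0.204

p₁ = P(outcome | exposed) = 321/1067 = 0.30084
p₀ = P(outcome | unexposed) = 246/2015 = 0.12208
Under exogeneity and monotonicity, PS = (p₁ − p₀) / (1 − p₀).
PS = (0.30084 − 0.12208) / (1 − 0.12208) = 0.17876 / 0.87792 ≈ 0.2036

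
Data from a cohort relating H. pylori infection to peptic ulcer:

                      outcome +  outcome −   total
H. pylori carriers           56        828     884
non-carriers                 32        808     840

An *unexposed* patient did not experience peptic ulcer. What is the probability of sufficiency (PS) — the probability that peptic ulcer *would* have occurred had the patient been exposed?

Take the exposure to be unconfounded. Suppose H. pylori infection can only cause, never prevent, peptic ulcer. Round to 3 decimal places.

p₁ = P(outcome | exposed) = 56/884 = 0.063348
p₀ = P(outcome | unexposed) = 32/840 = 0.038095
Under exogeneity and monotonicity, PS = (p₁ − p₀) / (1 − p₀).
PS = (0.063348 − 0.038095) / (1 − 0.038095) = 0.025253 / 0.9619 ≈ 0.0263

PS ≈ 0.026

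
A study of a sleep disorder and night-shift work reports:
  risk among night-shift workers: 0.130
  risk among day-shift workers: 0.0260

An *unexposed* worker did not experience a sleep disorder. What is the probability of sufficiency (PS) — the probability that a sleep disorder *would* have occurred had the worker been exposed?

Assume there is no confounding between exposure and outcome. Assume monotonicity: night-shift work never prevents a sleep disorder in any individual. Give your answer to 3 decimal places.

Let p₁ = 0.13, p₀ = 0.026.
Under exogeneity and monotonicity, PS = (p₁ − p₀) / (1 − p₀).
PS = (0.13 − 0.026) / (1 − 0.026) = 0.104 / 0.974 ≈ 0.1068

PS ≈ 0.107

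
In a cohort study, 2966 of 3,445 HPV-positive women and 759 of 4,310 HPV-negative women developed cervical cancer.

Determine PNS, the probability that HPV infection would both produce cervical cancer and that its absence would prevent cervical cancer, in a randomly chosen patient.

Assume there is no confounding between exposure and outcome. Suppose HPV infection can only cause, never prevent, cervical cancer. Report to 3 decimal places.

p₁ = P(outcome | exposed) = 2966/3445 = 0.86096
p₀ = P(outcome | unexposed) = 759/4310 = 0.1761
Under exogeneity and monotonicity, PNS = p₁ − p₀.
PNS = 0.86096 − 0.1761 = 0.68486

PNS ≈ 0.685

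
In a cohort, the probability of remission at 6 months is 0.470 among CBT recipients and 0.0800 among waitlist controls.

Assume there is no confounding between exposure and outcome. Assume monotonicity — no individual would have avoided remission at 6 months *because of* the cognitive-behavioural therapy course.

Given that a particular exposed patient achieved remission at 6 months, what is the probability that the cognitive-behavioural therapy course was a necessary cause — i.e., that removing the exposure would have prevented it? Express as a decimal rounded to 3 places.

Let p₁ = 0.47, p₀ = 0.08.
Under exogeneity and monotonicity, PN = (p₁ − p₀) / p₁.
PN = (0.47 − 0.08) / 0.47 = 0.39 / 0.47 ≈ 0.8298

PN ≈ 0.830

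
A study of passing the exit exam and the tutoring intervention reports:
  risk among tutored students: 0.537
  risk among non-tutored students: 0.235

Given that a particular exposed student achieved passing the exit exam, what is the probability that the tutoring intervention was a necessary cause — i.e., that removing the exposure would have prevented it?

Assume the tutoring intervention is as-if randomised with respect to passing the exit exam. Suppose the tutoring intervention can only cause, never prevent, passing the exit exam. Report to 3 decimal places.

Let p₁ = 0.537, p₀ = 0.235.
Under exogeneity and monotonicity, PN = (p₁ − p₀) / p₁.
PN = (0.537 − 0.235) / 0.537 = 0.302 / 0.537 ≈ 0.5624

PN ≈ 0.562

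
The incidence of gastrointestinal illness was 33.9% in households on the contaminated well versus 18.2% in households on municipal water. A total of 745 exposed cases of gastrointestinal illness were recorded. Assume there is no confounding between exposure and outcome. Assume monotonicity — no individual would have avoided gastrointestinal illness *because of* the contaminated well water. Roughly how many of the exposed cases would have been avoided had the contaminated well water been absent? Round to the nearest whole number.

p₁ = 0.339, p₀ = 0.182.
PN = (p₁ − p₀)/p₁ = (0.339 − 0.182) / 0.339 ≈ 0.46313.
Attributable cases ≈ PN × (exposed cases) = 0.46313 × 745 ≈ 345.03.

about 345 cases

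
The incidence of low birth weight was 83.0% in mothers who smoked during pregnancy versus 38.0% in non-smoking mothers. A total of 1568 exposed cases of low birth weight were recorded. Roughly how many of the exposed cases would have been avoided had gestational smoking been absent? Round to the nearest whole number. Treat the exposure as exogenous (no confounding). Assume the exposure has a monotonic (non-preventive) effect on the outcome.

p₁ = 0.83, p₀ = 0.38.
PN = (p₁ − p₀)/p₁ = (0.83 − 0.38) / 0.83 ≈ 0.54217.
Attributable cases ≈ PN × (exposed cases) = 0.54217 × 1568 ≈ 850.12.

about 850 cases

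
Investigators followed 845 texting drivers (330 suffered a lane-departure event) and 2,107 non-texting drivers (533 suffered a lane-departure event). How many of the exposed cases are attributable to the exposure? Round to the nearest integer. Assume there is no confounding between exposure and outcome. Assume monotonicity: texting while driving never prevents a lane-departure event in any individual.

about 116 cases

p₁ = P(outcome | exposed) = 330/845 = 0.39053
p₀ = P(outcome | unexposed) = 533/2107 = 0.25297
PN = (p₁ − p₀)/p₁ = (0.39053 − 0.25297) / 0.39053 ≈ 0.35225.
Attributable cases ≈ PN × (exposed cases) = 0.35225 × 330 ≈ 116.24.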